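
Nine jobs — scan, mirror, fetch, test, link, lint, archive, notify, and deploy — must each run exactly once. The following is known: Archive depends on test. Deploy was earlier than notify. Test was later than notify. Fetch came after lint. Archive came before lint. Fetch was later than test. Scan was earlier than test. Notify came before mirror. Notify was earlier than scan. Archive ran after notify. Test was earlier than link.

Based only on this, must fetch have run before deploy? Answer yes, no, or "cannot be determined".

Tracing the constraints gives deploy → notify → test → fetch, so deploy must come before fetch.
That means fetch cannot be before deploy.

no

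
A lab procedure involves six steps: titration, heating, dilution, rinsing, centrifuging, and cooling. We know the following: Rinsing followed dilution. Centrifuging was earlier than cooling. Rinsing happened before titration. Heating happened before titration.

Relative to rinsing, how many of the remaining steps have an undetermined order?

Forced before rinsing: dilution; forced after rinsing: titration.
That leaves centrifuging, cooling, and heating with no forced order relative to rinsing — 3.

3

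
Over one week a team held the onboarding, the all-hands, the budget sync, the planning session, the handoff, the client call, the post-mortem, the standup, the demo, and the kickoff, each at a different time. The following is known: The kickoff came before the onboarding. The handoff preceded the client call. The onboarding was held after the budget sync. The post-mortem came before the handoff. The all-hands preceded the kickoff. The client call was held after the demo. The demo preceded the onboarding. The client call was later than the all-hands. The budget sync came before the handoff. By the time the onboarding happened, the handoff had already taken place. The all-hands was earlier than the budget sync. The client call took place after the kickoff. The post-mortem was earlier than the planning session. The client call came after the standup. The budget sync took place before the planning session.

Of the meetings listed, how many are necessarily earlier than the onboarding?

Directly stated before the onboarding: the budget sync, the demo, the handoff, and the kickoff.
The all-hands reaches the onboarding via the all-hands → the budget sync → the onboarding.
The post-mortem reaches the onboarding via the post-mortem → the handoff → the onboarding.
No chain forces the client call (or any of the others) ahead of the onboarding.
That's the all-hands, the budget sync, the demo, the handoff, the kickoff, and the post-mortem — 6 in all.

6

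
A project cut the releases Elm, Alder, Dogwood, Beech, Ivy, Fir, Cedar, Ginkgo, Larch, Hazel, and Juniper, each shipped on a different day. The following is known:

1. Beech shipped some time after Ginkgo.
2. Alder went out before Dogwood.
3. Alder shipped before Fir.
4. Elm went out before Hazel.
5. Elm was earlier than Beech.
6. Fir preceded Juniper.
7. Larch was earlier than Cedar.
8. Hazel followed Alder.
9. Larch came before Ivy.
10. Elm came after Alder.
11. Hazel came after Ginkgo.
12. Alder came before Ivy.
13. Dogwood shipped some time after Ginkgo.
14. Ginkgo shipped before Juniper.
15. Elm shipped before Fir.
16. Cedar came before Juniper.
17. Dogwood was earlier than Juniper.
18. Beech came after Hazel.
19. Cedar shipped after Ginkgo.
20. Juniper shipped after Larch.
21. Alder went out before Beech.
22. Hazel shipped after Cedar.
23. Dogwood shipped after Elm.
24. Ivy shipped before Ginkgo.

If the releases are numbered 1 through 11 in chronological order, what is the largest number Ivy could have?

5

Ivy must come before Beech, Cedar, Dogwood, Ginkgo, Hazel, and Juniper — 6 releases forced after it.
Everything else can be placed before Ivy in some valid order, so Ivy can sit as late as position 11 − 6 = 5.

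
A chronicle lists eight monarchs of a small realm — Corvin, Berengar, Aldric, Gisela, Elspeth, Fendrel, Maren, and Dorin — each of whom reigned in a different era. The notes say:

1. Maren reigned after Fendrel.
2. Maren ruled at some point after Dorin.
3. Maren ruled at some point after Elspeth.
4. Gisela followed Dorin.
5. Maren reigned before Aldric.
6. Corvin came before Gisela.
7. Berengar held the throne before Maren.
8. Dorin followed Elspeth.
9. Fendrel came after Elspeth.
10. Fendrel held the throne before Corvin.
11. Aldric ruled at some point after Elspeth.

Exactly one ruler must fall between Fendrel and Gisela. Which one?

Tracing the constraints gives Fendrel → Corvin → Gisela, so Corvin sits after Fendrel and before Gisela.
No other ruler is forced both after Fendrel and before Gisela.

Corvin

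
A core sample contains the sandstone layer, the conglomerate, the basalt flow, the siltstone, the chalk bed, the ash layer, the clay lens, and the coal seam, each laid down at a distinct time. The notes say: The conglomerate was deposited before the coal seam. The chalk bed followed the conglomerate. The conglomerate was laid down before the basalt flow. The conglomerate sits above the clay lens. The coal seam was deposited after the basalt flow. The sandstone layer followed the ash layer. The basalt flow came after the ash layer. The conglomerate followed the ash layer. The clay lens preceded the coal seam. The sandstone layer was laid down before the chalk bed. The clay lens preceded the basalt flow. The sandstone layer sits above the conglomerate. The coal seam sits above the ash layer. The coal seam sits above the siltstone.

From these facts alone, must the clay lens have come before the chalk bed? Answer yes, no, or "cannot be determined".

yes

Chain the constraints: the clay lens → the conglomerate → the chalk bed. Each link is directly stated, so the clay lens comes before the chalk bed.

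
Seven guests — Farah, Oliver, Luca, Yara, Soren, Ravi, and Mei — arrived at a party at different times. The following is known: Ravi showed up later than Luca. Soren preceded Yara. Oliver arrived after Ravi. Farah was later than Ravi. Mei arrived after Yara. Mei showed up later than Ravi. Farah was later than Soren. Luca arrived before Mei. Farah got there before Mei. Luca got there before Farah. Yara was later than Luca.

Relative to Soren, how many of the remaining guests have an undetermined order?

3

Forced after Soren: Farah, Mei, and Yara.
That leaves Luca, Oliver, and Ravi with no forced order relative to Soren — 3.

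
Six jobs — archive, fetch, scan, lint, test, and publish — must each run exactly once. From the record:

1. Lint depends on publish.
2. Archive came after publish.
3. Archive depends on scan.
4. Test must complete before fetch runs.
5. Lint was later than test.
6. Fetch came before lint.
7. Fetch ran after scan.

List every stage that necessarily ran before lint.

Directly stated before lint: fetch, publish, and test.
Scan reaches lint via scan → fetch → lint.
No chain forces archive ahead of lint.

fetch, publish, scan, test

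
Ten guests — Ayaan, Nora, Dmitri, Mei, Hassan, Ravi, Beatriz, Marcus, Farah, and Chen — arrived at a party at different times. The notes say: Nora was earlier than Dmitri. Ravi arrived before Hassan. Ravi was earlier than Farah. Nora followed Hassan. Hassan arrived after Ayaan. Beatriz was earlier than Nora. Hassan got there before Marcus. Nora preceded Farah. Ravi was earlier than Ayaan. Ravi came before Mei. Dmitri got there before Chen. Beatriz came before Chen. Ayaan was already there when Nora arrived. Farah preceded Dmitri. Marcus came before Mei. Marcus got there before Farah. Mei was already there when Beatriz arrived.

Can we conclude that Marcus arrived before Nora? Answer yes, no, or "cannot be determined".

Chain the constraints: Marcus → Mei → Beatriz → Nora. Each link is directly stated, so Marcus comes before Nora.

yes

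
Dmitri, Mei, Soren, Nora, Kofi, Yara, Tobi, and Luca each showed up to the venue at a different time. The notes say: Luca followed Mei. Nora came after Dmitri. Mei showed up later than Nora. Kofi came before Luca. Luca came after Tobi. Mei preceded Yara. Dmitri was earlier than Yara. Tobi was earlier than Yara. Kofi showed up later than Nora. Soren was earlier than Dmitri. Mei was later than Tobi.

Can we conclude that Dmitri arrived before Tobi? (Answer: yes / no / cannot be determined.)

cannot be determined

No chain of stated constraints runs from Dmitri to Tobi, and none runs from Tobi to Dmitri either.
So the relative order of Dmitri and Tobi is not fixed by the given facts.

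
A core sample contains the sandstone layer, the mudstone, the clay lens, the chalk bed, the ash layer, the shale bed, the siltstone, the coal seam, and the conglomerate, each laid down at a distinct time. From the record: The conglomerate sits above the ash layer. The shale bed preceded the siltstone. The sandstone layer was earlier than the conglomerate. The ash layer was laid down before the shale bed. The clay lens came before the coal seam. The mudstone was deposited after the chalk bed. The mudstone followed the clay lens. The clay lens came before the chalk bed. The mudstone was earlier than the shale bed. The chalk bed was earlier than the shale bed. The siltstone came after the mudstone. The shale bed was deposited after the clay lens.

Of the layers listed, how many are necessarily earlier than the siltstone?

5

Directly stated before the siltstone: the mudstone and the shale bed.
The ash layer reaches the siltstone via the ash layer → the shale bed → the siltstone.
The chalk bed reaches the siltstone via the chalk bed → the shale bed → the siltstone.
The clay lens reaches the siltstone via the clay lens → the mudstone → the siltstone.
No chain forces the sandstone layer (or any of the others) ahead of the siltstone.
That's the ash layer, the chalk bed, the clay lens, the mudstone, and the shale bed — 5 in all.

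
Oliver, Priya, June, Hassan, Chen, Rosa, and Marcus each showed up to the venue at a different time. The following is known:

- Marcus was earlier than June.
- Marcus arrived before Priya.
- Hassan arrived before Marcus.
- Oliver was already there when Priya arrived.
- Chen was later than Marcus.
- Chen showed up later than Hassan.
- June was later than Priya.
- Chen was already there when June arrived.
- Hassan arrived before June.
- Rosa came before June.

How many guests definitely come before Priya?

Directly stated before Priya: Marcus and Oliver.
Hassan reaches Priya via Hassan → Marcus → Priya.
No chain forces Rosa (or any of the others) ahead of Priya.
That's Hassan, Marcus, and Oliver — 3 in all.

3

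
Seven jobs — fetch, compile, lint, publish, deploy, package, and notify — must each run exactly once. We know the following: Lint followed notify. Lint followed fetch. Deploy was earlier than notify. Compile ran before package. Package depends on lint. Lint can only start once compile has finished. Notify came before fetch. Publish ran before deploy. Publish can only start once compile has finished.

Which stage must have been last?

package

Every other stage has a chain of constraints placing it before package, so package is last.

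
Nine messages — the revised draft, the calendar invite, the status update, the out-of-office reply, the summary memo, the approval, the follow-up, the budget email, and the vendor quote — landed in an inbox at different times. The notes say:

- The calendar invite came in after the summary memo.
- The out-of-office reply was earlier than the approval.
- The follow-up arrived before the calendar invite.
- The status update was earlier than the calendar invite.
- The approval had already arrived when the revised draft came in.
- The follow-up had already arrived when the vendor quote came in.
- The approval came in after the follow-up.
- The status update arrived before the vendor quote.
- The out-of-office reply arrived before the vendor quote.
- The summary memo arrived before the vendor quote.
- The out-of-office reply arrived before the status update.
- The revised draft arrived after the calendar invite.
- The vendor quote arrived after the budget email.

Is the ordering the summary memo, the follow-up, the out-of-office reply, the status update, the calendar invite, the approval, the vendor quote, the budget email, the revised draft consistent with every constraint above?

The constraints require the budget email before the vendor quote, but in the proposed sequence the vendor quote appears ahead of the budget email. That one violation is enough.

no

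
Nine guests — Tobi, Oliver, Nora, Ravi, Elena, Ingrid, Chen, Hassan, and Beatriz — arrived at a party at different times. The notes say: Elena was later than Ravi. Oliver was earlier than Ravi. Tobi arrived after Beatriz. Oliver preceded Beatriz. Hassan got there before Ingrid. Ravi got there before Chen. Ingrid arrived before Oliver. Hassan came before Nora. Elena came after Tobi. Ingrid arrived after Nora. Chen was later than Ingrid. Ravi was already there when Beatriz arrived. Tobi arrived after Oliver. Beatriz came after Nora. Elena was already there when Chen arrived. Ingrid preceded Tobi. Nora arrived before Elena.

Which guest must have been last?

Every other guest has a chain of constraints placing them before Chen, so Chen is last.

Chen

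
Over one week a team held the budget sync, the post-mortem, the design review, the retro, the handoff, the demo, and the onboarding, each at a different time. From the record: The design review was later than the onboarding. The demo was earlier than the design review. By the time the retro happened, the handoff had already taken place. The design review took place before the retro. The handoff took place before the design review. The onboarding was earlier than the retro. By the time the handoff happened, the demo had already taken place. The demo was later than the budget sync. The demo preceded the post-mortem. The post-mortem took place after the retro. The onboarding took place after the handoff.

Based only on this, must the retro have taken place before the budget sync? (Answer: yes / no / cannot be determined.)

no

Tracing the constraints gives the budget sync → the demo → the handoff → the retro, so the budget sync must come before the retro.
That means the retro cannot be before the budget sync.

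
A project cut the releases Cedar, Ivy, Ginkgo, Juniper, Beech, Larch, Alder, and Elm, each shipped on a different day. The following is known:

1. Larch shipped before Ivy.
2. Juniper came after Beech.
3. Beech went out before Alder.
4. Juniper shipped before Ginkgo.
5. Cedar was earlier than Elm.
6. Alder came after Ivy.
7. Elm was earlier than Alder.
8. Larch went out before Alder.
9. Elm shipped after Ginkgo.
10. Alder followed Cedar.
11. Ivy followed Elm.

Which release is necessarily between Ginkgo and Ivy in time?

Tracing the constraints gives Ginkgo → Elm → Ivy, so Elm sits after Ginkgo and before Ivy.
No other release is forced both after Ginkgo and before Ivy.

Elm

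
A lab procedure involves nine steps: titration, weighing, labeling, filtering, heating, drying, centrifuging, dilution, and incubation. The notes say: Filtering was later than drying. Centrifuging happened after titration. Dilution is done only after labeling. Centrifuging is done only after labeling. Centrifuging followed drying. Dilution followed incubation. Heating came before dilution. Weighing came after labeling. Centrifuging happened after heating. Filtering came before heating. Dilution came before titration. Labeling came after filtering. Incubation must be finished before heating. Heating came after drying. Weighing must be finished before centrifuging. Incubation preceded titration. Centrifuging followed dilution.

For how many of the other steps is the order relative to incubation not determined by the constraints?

Forced after incubation: centrifuging, dilution, heating, and titration.
That leaves drying, filtering, labeling, and weighing with no forced order relative to incubation — 4.

4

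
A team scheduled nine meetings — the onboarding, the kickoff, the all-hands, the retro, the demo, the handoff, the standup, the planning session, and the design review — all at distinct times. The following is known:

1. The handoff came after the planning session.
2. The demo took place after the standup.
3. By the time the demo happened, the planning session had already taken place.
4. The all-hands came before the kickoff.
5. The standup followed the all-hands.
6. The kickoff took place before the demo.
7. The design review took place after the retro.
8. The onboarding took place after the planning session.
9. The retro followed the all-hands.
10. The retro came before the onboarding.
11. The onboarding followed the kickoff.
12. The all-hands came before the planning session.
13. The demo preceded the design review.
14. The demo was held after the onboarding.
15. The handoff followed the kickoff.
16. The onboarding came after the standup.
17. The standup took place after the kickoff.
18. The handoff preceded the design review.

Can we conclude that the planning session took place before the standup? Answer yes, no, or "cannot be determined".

cannot be determined

No chain of stated constraints runs from the planning session to the standup, and none runs from the standup to the planning session either.
So the relative order of the planning session and the standup is not fixed by the given facts.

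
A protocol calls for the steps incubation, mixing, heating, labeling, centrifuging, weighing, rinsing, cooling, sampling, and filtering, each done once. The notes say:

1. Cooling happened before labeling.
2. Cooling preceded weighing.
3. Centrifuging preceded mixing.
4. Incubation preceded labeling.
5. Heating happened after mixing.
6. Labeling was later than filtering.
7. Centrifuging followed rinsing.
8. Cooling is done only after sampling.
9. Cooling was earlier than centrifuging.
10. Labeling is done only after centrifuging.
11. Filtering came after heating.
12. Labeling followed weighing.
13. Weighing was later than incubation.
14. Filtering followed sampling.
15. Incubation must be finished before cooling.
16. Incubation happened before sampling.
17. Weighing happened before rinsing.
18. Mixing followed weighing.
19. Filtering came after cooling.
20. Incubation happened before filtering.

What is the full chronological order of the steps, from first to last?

The constraints fix every adjacent pair, so only one ordering works:
incubation → sampling → cooling → weighing → rinsing → centrifuging → mixing → heating → filtering → labeling.

incubation, sampling, cooling, weighing, rinsing, centrifuging, mixing, heating, filtering, labeling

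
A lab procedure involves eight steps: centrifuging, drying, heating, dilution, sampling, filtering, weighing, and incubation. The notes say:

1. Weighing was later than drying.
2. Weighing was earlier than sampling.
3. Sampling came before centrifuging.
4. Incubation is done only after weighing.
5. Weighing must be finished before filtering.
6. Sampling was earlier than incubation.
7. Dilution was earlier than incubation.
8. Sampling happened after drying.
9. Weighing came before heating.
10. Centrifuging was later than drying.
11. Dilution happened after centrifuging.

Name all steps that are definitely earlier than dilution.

Directly stated before dilution: centrifuging.
Drying reaches dilution via drying → centrifuging → dilution.
Sampling reaches dilution via sampling → centrifuging → dilution.
Weighing reaches dilution via weighing → sampling → centrifuging → dilution.

centrifuging, drying, sampling, weighing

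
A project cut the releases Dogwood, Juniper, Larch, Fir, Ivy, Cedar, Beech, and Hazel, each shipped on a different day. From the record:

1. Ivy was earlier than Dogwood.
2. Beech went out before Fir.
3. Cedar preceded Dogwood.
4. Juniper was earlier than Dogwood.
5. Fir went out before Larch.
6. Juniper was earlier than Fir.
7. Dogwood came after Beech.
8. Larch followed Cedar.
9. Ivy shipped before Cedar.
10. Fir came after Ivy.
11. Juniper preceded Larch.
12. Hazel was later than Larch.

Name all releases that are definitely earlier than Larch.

Directly stated before Larch: Cedar, Fir, and Juniper.
Beech reaches Larch via Beech → Fir → Larch.
Ivy reaches Larch via Ivy → Fir → Larch.
No chain forces Hazel (or any of the others) ahead of Larch.

Beech, Cedar, Fir, Ivy, Juniper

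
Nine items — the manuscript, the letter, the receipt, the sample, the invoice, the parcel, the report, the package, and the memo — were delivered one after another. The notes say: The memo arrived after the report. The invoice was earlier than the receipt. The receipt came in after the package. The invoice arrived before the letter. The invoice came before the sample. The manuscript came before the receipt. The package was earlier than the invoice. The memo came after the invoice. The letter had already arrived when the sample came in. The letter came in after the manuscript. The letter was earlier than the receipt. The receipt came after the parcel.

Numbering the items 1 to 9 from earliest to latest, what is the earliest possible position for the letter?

The invoice, the manuscript, and the package must all come before the letter — 3 forced predecessors.
Nothing else is forced ahead of the letter, so its earliest slot is position 3 + 1 = 4.

4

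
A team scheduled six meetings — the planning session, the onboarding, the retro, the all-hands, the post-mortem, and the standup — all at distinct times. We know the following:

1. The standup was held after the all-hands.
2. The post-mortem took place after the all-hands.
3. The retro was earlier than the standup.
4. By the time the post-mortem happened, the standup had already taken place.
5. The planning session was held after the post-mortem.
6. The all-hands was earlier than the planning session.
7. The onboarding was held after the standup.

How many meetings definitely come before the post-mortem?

3

Directly stated before the post-mortem: the all-hands and the standup.
The retro reaches the post-mortem via the retro → the standup → the post-mortem.
That's the all-hands, the retro, and the standup — 3 in all.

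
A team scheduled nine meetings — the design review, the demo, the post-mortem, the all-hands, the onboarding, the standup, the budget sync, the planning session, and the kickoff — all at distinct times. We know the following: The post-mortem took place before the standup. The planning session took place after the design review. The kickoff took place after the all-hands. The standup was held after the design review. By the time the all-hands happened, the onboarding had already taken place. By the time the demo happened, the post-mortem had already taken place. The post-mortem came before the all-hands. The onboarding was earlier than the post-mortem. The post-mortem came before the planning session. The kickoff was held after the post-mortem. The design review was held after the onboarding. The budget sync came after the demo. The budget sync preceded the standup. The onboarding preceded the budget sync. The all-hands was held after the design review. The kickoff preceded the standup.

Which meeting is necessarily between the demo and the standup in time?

Tracing the constraints gives the demo → the budget sync → the standup, so the budget sync sits after the demo and before the standup.
No other meeting is forced both after the demo and before the standup.

the budget sync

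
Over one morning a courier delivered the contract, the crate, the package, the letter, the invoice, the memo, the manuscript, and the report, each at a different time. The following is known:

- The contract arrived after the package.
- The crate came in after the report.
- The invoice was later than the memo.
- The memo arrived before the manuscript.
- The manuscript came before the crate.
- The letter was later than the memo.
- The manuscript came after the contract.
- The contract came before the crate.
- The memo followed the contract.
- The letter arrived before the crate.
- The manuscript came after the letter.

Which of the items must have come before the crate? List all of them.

Directly stated before the crate: the contract, the letter, the manuscript, and the report.
The memo reaches the crate via the memo → the letter → the crate.
The package reaches the crate via the package → the contract → the crate.
No chain forces the invoice ahead of the crate.

the contract, the letter, the manuscript, the memo, the package, the report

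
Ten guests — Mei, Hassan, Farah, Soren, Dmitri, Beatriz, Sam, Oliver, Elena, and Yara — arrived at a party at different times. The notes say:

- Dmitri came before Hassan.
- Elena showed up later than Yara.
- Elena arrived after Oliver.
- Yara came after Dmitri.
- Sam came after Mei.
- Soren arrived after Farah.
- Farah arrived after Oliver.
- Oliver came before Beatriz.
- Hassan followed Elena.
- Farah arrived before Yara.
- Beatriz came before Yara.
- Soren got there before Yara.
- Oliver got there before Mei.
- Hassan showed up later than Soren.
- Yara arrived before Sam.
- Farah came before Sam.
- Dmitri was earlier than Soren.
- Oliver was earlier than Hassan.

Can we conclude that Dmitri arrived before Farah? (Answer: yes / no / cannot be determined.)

No chain of stated constraints runs from Dmitri to Farah, and none runs from Farah to Dmitri either.
So the relative order of Dmitri and Farah is not fixed by the given facts.

cannot be determined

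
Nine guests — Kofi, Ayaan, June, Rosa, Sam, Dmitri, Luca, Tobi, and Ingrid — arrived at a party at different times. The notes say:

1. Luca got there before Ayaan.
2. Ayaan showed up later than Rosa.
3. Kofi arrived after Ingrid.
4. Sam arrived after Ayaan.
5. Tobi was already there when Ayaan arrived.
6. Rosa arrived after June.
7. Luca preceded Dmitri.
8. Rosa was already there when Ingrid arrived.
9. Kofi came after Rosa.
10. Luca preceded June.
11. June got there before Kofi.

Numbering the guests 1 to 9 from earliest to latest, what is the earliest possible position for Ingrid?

4

June, Luca, and Rosa must all come before Ingrid — 3 forced predecessors.
Nothing else is forced ahead of Ingrid, so their earliest slot is position 3 + 1 = 4.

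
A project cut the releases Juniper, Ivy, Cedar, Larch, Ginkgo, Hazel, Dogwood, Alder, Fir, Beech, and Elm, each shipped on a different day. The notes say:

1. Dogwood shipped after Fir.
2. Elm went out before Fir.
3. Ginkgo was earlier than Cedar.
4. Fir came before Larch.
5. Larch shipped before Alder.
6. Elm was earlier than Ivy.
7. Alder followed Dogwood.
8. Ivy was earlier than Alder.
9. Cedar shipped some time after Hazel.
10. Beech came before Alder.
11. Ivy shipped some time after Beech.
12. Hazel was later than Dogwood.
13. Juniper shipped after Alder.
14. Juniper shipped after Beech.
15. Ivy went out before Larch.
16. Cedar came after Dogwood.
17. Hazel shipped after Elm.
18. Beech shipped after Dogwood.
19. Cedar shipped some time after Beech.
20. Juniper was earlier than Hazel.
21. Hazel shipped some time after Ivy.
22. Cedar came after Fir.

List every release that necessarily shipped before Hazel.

Alder, Beech, Dogwood, Elm, Fir, Ivy, Juniper, Larch

Directly stated before Hazel: Dogwood, Elm, Ivy, and Juniper.
Alder reaches Hazel via Alder → Juniper → Hazel.
Beech reaches Hazel via Beech → Juniper → Hazel.
Fir reaches Hazel via Fir → Dogwood → Hazel.
Likewise Larch reaches Hazel by chaining the stated constraints.
No chain forces Ginkgo (or any of the others) ahead of Hazel.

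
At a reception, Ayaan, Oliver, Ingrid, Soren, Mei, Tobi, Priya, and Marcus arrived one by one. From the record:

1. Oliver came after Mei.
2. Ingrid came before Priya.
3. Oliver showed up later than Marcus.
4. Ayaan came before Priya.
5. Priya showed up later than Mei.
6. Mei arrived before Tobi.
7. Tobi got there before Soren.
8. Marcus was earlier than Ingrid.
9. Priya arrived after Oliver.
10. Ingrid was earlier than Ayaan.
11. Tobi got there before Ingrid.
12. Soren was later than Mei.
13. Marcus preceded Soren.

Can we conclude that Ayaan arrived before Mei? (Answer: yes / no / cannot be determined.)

Tracing the constraints gives Mei → Tobi → Ingrid → Ayaan, so Mei must come before Ayaan.
That means Ayaan cannot be before Mei.

no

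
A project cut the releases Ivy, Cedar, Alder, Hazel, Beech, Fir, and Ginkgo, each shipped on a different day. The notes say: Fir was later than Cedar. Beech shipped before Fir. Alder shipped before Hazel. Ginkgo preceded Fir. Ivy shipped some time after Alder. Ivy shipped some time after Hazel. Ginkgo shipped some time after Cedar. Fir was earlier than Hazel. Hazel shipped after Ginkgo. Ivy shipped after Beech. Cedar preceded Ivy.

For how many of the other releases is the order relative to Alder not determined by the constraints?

Forced after Alder: Hazel and Ivy.
That leaves Beech, Cedar, Fir, and Ginkgo with no forced order relative to Alder — 4.

4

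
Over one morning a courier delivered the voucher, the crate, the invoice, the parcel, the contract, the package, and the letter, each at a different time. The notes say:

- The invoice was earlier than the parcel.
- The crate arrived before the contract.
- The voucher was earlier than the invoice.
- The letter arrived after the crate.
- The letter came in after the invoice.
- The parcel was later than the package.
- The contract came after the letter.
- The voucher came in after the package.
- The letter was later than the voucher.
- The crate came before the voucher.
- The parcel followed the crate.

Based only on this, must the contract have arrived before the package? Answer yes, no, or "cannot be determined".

Tracing the constraints gives the package → the voucher → the letter → the contract, so the package must come before the contract.
That means the contract cannot be before the package.

no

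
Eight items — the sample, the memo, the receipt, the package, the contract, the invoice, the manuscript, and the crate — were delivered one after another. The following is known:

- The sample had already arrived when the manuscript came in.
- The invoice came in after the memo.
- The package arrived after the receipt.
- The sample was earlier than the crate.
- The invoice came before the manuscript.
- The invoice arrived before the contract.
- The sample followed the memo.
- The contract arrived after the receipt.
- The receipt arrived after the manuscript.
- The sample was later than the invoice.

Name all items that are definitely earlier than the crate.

Directly stated before the crate: the sample.
The invoice reaches the crate via the invoice → the sample → the crate.
The memo reaches the crate via the memo → the sample → the crate.

the invoice, the memo, the sample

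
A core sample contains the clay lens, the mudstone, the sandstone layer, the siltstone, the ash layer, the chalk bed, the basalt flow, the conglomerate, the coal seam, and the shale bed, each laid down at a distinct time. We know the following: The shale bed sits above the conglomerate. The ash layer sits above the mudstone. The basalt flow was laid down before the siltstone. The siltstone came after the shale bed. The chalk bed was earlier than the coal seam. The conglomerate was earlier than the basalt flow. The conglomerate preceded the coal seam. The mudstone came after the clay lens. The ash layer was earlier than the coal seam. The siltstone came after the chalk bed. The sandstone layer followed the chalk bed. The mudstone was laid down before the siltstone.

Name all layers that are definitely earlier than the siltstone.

the basalt flow, the chalk bed, the clay lens, the conglomerate, the mudstone, the shale bed

Directly stated before the siltstone: the basalt flow, the chalk bed, the mudstone, and the shale bed.
The clay lens reaches the siltstone via the clay lens → the mudstone → the siltstone.
The conglomerate reaches the siltstone via the conglomerate → the basalt flow → the siltstone.
No chain forces the ash layer (or any of the others) ahead of the siltstone.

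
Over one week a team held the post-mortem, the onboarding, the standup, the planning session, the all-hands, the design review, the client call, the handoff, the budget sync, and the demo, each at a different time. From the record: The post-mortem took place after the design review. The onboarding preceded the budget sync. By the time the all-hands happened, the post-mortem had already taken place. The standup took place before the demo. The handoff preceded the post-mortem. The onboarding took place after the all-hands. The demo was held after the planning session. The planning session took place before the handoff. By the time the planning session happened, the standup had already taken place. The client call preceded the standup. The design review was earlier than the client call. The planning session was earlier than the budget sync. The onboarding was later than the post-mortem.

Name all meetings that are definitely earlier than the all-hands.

Directly stated before the all-hands: the post-mortem.
The client call reaches the all-hands via the client call → the standup → the planning session → the handoff → the post-mortem → the all-hands.
The design review reaches the all-hands via the design review → the post-mortem → the all-hands.
The handoff reaches the all-hands via the handoff → the post-mortem → the all-hands.
Likewise the planning session and the standup each reach the all-hands by chaining the stated constraints.

the client call, the design review, the handoff, the planning session, the post-mortem, the standup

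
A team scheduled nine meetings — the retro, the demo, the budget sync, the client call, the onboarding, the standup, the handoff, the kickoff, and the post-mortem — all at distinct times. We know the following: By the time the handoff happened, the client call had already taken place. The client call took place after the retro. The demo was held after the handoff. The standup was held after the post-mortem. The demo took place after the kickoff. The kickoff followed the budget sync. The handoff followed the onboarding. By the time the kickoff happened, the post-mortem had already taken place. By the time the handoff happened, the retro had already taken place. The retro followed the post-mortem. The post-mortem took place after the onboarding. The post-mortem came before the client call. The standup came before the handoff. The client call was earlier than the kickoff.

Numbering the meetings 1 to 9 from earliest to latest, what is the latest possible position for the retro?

The retro must come before the client call, the demo, the handoff, and the kickoff — 4 meetings forced after it.
Everything else can be placed before the retro in some valid order, so the retro can sit as late as position 9 − 4 = 5.

5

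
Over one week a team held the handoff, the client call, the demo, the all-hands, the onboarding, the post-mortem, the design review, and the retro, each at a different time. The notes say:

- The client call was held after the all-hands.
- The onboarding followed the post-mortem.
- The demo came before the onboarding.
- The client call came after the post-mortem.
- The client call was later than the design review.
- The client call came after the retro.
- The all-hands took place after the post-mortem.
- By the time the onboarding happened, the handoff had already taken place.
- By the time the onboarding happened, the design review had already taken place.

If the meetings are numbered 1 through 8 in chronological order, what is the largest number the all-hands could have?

The all-hands must come before the client call — 1 meeting forced after it.
Everything else can be placed before the all-hands in some valid order, so the all-hands can sit as late as position 8 − 1 = 7.

7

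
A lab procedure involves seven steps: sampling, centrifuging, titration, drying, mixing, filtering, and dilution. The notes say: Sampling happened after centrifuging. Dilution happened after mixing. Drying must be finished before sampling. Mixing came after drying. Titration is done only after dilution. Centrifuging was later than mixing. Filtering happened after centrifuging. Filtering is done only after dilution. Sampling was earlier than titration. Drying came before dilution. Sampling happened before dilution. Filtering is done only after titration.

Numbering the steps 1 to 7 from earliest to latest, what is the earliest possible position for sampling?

Centrifuging, drying, and mixing must all come before sampling — 3 forced predecessors.
Nothing else is forced ahead of sampling, so its earliest slot is position 3 + 1 = 4.

4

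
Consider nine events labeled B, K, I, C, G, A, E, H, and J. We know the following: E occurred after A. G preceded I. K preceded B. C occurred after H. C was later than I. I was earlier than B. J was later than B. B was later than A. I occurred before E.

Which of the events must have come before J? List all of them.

Directly stated before J: B.
A reaches J via A → B → J.
G reaches J via G → I → B → J.
I reaches J via I → B → J.
Likewise K reaches J by chaining the stated constraints.
No chain forces E (or any of the others) ahead of J.

A, B, G, I, K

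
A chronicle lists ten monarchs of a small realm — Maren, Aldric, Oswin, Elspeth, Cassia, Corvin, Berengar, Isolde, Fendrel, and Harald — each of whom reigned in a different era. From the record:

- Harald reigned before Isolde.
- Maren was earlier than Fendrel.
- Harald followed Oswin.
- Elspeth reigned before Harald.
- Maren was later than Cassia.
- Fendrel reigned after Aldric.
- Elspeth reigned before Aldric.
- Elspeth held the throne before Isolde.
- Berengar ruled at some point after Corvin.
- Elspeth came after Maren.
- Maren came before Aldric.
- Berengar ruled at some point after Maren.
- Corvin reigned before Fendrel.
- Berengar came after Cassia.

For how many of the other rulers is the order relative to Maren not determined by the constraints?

2

Forced before Maren: Cassia; forced after Maren: Aldric, Berengar, Elspeth, Fendrel, Harald, and Isolde.
That leaves Corvin and Oswin with no forced order relative to Maren — 2.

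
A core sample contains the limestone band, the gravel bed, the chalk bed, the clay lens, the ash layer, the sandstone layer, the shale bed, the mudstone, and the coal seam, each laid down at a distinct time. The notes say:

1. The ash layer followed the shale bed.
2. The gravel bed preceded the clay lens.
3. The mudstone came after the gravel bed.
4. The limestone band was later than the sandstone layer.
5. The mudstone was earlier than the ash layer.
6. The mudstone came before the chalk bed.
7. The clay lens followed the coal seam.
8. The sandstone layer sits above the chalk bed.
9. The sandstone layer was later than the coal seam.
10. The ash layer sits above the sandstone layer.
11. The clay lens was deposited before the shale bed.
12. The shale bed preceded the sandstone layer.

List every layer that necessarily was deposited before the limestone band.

Directly stated before the limestone band: the sandstone layer.
The chalk bed reaches the limestone band via the chalk bed → the sandstone layer → the limestone band.
The clay lens reaches the limestone band via the clay lens → the shale bed → the sandstone layer → the limestone band.
The coal seam reaches the limestone band via the coal seam → the sandstone layer → the limestone band.
Likewise the gravel bed, the mudstone, and the shale bed each reach the limestone band by chaining the stated constraints.

the chalk bed, the clay lens, the coal seam, the gravel bed, the mudstone, the sandstone layer, the shale bed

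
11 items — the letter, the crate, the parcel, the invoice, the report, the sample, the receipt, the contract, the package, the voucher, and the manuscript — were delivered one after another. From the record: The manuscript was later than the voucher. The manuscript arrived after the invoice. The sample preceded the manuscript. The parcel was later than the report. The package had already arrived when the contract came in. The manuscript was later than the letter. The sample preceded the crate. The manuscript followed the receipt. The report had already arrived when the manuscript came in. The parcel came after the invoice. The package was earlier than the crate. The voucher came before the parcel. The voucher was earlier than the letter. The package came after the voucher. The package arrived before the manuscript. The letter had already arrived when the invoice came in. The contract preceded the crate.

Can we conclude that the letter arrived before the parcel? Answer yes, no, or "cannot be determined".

Chain the constraints: the letter → the invoice → the parcel. Each link is directly stated, so the letter comes before the parcel.

yes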